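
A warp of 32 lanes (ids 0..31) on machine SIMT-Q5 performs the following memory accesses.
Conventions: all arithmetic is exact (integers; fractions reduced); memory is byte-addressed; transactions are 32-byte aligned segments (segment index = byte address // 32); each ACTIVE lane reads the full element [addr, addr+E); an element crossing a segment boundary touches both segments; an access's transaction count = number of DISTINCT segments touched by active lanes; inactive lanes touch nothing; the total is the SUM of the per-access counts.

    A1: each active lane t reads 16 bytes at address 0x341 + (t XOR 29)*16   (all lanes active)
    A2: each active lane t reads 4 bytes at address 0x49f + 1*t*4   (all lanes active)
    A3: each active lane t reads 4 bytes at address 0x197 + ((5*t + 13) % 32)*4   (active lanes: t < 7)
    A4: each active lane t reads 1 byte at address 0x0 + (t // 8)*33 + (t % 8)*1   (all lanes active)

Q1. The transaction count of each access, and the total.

A1: 17 transactions
A2: 5 transactions
A3: 5 transactions
A4: 4 transactions

Answer: 17,5,5,4; total 31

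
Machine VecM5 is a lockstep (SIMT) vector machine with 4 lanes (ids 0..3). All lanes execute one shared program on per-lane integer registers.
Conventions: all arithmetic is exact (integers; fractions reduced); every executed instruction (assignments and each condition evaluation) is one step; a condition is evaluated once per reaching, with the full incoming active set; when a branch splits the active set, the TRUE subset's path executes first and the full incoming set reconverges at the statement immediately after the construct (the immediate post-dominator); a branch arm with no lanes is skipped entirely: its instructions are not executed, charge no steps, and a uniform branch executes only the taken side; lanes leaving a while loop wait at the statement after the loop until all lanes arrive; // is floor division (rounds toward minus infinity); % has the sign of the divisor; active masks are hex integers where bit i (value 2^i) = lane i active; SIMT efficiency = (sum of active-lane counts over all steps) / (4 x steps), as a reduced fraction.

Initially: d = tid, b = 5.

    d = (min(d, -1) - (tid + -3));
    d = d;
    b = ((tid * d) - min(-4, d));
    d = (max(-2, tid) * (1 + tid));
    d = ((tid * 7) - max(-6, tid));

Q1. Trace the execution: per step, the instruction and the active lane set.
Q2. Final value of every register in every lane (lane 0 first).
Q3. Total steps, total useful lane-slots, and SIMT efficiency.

step 0: d <- (min(d, -1) - (tid + -3)) 0xf
step 1: d <- d                       0xf
step 2: b <- ((tid * d) - min(-4, d)) 0xf
step 3: d <- (max(-2, tid) * (1 + tid)) 0xf
step 4: d <- ((tid * 7) - max(-6, tid)) 0xf

Answer: 5 steps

d: 0,6,12,18
b: 4,5,4,1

steps = 5; useful = 20; efficiency = 20/20 = 1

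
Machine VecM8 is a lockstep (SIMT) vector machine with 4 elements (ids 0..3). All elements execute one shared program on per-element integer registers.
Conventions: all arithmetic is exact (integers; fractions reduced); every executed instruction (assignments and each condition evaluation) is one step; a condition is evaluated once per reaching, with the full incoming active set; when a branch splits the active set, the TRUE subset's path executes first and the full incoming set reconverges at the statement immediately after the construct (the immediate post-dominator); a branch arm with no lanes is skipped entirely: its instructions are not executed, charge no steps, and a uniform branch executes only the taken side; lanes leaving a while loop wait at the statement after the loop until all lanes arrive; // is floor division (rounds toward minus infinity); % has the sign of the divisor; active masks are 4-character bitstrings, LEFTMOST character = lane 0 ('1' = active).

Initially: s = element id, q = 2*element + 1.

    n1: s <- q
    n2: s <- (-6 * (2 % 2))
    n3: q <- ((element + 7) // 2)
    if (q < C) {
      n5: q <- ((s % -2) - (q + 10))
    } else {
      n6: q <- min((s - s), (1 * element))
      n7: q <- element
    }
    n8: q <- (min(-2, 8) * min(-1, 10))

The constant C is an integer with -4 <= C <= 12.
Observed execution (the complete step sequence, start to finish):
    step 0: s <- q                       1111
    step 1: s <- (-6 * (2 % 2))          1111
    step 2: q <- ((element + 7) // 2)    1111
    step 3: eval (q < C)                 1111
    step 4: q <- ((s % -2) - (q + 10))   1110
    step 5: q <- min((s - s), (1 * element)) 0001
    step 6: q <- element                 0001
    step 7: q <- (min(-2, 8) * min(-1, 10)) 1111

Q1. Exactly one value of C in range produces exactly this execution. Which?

Answer: C = 5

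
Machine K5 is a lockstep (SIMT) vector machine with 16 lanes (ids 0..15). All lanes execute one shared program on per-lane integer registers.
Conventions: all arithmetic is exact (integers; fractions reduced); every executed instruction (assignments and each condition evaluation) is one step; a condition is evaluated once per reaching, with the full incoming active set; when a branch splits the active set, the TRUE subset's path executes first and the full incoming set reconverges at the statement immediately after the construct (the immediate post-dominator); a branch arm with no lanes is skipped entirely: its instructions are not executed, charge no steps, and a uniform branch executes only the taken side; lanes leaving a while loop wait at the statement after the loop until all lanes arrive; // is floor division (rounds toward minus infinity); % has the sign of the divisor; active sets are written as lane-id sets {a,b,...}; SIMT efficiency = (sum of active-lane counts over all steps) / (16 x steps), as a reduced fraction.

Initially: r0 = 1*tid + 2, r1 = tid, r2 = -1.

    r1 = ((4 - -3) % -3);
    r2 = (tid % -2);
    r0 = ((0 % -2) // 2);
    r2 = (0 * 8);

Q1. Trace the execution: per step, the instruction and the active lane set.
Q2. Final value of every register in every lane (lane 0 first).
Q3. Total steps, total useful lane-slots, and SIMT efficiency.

step 0: r1 <- ((4 - -3) % -3)        {0,1,2,3,4,5,6,7,8,9,10,11,12,13,14,15}
step 1: r2 <- (tid % -2)             {0,1,2,3,4,5,6,7,8,9,10,11,12,13,14,15}
step 2: r0 <- ((0 % -2) // 2)        {0,1,2,3,4,5,6,7,8,9,10,11,12,13,14,15}
step 3: r2 <- (0 * 8)                {0,1,2,3,4,5,6,7,8,9,10,11,12,13,14,15}

Answer: 4 steps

r0: 0,0,0,0,0,0,0,0,0,0,0,0,0,0,0,0
r1: -2,-2,-2,-2,-2,-2,-2,-2,-2,-2,-2,-2,-2,-2,-2,-2
r2: 0,0,0,0,0,0,0,0,0,0,0,0,0,0,0,0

steps = 4; useful = 64; efficiency = 64/64 = 1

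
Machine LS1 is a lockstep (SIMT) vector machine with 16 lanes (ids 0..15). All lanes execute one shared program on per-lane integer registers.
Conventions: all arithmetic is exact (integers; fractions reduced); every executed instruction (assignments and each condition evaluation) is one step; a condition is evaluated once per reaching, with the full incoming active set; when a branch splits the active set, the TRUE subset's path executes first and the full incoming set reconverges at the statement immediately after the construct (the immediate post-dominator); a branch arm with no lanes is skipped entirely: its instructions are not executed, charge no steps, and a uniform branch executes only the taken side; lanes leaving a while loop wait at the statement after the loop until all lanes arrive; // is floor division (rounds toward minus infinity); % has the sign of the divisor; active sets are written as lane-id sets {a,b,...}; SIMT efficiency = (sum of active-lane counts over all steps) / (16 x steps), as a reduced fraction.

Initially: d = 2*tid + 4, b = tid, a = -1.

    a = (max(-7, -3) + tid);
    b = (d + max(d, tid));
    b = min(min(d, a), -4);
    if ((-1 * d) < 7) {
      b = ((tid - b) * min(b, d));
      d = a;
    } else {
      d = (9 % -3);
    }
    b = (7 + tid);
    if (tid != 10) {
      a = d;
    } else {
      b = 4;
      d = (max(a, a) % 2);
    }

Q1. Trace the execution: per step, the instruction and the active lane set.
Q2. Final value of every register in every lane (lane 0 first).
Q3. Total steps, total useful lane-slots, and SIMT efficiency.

step 0: a <- (max(-7, -3) + tid)     {0,1,2,3,4,5,6,7,8,9,10,11,12,13,14,15}
step 1: b <- (d + max(d, tid))       {0,1,2,3,4,5,6,7,8,9,10,11,12,13,14,15}
step 2: b <- min(min(d, a), -4)      {0,1,2,3,4,5,6,7,8,9,10,11,12,13,14,15}
step 3: eval ((-1 * d) < 7)          {0,1,2,3,4,5,6,7,8,9,10,11,12,13,14,15}
step 4: b <- ((tid - b) * min(b, d)) {0,1,2,3,4,5,6,7,8,9,10,11,12,13,14,15}
step 5: d <- a                       {0,1,2,3,4,5,6,7,8,9,10,11,12,13,14,15}
step 6: b <- (7 + tid)               {0,1,2,3,4,5,6,7,8,9,10,11,12,13,14,15}
step 7: eval (tid != 10)             {0,1,2,3,4,5,6,7,8,9,10,11,12,13,14,15}
step 8: a <- d                       {0,1,2,3,4,5,6,7,8,9,11,12,13,14,15}
step 9: b <- 4                       {10}
step 10: d <- (max(a, a) % 2)         {10}

Answer: 11 steps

d: -3,-2,-1,0,1,2,3,4,5,6,1,8,9,10,11,12
b: 7,8,9,10,11,12,13,14,15,16,4,18,19,20,21,22
a: -3,-2,-1,0,1,2,3,4,5,6,7,8,9,10,11,12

steps = 11; useful = 145; efficiency = 145/176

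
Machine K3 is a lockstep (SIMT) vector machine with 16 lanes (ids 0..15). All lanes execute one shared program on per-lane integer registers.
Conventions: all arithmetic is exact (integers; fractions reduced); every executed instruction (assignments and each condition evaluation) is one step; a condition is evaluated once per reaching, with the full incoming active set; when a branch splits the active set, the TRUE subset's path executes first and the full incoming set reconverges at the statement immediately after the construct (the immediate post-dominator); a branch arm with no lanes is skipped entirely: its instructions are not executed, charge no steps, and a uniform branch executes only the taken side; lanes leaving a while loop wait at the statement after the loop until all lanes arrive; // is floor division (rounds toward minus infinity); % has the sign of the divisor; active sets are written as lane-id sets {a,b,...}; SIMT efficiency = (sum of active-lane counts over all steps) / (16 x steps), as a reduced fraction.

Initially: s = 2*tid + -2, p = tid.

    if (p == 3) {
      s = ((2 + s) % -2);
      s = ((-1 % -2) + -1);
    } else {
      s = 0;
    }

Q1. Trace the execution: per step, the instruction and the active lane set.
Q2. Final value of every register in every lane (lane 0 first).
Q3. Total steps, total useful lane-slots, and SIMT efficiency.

step 0: eval (p == 3)                {0,1,2,3,4,5,6,7,8,9,10,11,12,13,14,15}
step 1: s <- ((2 + s) % -2)          {3}
step 2: s <- ((-1 % -2) + -1)        {3}
step 3: s <- 0                       {0,1,2,4,5,6,7,8,9,10,11,12,13,14,15}

Answer: 4 steps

s: 0,0,0,-2,0,0,0,0,0,0,0,0,0,0,0,0
p: 0,1,2,3,4,5,6,7,8,9,10,11,12,13,14,15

steps = 4; useful = 33; efficiency = 33/64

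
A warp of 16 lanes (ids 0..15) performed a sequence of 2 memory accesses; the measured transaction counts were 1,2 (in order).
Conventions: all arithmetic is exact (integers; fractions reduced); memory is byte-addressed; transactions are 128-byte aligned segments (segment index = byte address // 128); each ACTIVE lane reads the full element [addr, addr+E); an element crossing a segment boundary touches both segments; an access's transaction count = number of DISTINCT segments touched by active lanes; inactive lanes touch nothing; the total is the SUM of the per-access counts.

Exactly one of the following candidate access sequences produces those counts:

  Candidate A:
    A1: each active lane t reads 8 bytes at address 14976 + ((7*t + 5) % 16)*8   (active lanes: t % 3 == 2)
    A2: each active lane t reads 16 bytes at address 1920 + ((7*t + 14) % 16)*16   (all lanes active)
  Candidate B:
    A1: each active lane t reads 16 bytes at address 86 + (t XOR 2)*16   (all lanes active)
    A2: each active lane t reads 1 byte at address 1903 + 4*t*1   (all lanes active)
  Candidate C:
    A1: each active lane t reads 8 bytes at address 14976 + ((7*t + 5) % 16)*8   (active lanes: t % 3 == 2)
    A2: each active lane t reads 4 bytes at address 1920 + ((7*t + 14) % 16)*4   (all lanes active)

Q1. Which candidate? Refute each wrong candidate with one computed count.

B: A1 gives 3 transactions, not 1
C: A2 gives 1 transaction, not 2
A: all counts match (1,2)

Answer: A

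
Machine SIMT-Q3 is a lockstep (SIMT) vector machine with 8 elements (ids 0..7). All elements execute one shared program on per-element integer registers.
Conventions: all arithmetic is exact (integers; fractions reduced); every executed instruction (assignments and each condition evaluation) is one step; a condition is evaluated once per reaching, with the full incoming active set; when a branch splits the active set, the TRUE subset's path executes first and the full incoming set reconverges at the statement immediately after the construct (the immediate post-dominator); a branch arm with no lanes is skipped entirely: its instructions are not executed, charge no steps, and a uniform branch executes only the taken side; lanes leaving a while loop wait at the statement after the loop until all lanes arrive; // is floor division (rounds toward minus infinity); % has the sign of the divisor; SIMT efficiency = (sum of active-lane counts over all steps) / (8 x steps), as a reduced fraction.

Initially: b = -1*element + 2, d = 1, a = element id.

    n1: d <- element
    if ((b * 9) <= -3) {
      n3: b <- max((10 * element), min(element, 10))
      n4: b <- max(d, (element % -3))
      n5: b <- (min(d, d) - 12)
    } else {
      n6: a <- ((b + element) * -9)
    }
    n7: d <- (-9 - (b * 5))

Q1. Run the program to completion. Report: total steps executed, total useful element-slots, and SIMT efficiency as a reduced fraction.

Answer: 7 steps, 42 useful, 3/4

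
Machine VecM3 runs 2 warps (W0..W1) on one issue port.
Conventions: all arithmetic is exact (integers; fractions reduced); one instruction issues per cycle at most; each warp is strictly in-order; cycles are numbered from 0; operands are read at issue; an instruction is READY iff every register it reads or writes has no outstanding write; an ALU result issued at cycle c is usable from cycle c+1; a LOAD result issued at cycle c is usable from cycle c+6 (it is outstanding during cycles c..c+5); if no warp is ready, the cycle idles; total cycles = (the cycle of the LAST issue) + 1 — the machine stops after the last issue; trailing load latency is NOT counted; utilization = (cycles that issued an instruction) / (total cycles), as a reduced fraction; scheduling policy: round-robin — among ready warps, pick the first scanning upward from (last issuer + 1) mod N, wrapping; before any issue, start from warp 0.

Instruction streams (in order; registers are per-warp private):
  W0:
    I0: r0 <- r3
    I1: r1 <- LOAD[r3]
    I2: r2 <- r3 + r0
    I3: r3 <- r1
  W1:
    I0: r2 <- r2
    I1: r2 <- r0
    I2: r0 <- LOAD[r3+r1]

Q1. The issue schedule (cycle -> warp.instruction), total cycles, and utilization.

cycle 0: W0.I0
cycle 1: W1.I0
cycle 2: W0.I1
cycle 3: W1.I1
cycle 4: W0.I2
cycle 5: W1.I2
cycle 6: idle
cycle 7: idle
cycle 8: W0.I3

Answer: 9 cycles, utilization 7/9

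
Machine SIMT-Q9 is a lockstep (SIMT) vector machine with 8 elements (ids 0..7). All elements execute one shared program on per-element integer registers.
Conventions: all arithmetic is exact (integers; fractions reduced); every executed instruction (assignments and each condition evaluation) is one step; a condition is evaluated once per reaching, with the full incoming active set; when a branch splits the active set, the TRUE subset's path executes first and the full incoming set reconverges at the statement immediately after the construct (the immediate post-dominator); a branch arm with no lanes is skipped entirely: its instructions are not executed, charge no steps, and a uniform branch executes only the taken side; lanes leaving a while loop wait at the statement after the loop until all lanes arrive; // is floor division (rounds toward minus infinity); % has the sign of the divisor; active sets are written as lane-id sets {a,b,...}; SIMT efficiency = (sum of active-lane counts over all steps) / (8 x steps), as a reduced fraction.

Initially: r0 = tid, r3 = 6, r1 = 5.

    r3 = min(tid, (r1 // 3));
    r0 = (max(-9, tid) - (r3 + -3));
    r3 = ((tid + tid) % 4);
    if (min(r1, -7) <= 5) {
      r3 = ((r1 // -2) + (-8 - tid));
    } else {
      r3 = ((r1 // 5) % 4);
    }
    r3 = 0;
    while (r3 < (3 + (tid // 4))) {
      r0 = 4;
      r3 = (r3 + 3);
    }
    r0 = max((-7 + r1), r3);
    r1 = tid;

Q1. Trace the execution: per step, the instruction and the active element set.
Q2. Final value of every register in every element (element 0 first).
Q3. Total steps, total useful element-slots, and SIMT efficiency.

step 0: r3 <- min(tid, (r1 // 3))    {0,1,2,3,4,5,6,7}
step 1: r0 <- (max(-9, tid) - (r3 + -3)) {0,1,2,3,4,5,6,7}
step 2: r3 <- ((tid + tid) % 4)      {0,1,2,3,4,5,6,7}
step 3: eval (min(r1, -7) <= 5)      {0,1,2,3,4,5,6,7}
step 4: r3 <- ((r1 // -2) + (-8 - tid)) {0,1,2,3,4,5,6,7}
step 5: r3 <- 0                      {0,1,2,3,4,5,6,7}
step 6: eval (r3 < (3 + (tid // 4))) {0,1,2,3,4,5,6,7}
step 7: r0 <- 4                      {0,1,2,3,4,5,6,7}
step 8: r3 <- (r3 + 3)               {0,1,2,3,4,5,6,7}
step 9: eval (r3 < (3 + (tid // 4))) {0,1,2,3,4,5,6,7}
step 10: r0 <- 4                      {4,5,6,7}
step 11: r3 <- (r3 + 3)               {4,5,6,7}
step 12: eval (r3 < (3 + (tid // 4))) {4,5,6,7}
step 13: r0 <- max((-7 + r1), r3)     {0,1,2,3,4,5,6,7}
step 14: r1 <- tid                    {0,1,2,3,4,5,6,7}

Answer: 15 steps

r0: 3,3,3,3,6,6,6,6
r3: 3,3,3,3,6,6,6,6
r1: 0,1,2,3,4,5,6,7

steps = 15; useful = 108; efficiency = 108/120 = 9/10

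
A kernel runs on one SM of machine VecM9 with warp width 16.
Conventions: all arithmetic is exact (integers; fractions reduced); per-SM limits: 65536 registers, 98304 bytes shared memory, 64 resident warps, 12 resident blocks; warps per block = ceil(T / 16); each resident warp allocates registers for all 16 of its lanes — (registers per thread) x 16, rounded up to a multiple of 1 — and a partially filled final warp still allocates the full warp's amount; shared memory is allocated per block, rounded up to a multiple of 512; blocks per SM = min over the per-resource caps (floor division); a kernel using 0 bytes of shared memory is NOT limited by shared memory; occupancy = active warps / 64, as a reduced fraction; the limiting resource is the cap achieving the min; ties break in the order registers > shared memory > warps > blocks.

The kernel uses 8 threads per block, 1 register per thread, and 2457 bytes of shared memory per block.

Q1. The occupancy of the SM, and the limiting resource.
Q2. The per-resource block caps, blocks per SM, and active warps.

Answer: occupancy 3/16, limited by blocks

registers: 4096 blocks
shared memory: 38 blocks
warps: 64 blocks
blocks: 12 blocks

Answer: 12 blocks, 12 active warps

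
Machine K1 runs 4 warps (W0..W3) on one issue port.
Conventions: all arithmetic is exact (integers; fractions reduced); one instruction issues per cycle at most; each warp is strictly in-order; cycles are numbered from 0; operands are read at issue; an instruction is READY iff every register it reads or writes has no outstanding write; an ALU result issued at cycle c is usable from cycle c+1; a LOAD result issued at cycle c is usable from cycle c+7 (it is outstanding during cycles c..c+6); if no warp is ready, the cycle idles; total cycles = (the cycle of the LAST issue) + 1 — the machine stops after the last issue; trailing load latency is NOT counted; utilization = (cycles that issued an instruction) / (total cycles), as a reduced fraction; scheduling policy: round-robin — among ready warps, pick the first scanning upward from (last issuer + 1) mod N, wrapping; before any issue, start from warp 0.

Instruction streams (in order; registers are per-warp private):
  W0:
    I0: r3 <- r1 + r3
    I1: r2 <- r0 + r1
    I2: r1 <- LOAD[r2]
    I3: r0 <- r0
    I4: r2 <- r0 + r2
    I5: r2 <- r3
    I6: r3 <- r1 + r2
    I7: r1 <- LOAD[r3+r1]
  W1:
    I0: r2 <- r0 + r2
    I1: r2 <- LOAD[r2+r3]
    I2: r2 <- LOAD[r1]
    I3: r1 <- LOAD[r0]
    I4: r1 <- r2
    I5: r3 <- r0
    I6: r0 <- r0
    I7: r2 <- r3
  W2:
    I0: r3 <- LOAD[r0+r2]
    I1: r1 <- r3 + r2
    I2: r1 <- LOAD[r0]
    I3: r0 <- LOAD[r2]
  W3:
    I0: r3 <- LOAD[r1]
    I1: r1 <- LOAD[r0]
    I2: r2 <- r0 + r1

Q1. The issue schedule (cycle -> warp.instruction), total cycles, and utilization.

cycle 0: W0.I0
cycle 1: W1.I0
cycle 2: W2.I0
cycle 3: W3.I0
cycle 4: W0.I1
cycle 5: W1.I1
cycle 6: W3.I1
cycle 7: W0.I2
cycle 8: W0.I3
cycle 9: W2.I1
cycle 10: W0.I4
cycle 11: W2.I2
cycle 12: W0.I5
cycle 13: W1.I2
cycle 14: W2.I3
cycle 15: W3.I2
cycle 16: W0.I6
cycle 17: W1.I3
cycle 18: W0.I7
cycle 19: idle
cycle 20: idle
cycle 21: idle
cycle 22: idle
cycle 23: idle
cycle 24: W1.I4
cycle 25: W1.I5
cycle 26: W1.I6
cycle 27: W1.I7

Answer: 28 cycles, utilization 23/28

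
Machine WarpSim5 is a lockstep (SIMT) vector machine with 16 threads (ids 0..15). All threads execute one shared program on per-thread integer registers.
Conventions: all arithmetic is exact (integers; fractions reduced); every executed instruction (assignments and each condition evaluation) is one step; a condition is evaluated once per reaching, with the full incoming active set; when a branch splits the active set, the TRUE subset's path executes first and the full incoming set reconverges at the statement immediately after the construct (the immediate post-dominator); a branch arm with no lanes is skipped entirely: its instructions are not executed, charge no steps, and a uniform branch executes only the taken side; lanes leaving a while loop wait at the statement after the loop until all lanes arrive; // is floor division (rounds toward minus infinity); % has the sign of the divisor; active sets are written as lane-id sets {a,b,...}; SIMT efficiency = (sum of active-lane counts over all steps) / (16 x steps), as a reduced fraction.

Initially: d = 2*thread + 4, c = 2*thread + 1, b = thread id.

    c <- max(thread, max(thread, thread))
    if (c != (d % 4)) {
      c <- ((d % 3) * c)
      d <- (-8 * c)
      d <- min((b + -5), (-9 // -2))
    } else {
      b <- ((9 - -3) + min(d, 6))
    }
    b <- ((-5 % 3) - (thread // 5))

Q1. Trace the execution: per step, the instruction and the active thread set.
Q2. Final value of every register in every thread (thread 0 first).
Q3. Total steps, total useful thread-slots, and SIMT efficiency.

step 0: c <- max(thread, max(thread, thread)) {0,1,2,3,4,5,6,7,8,9,10,11,12,13,14,15}
step 1: eval (c != (d % 4))          {0,1,2,3,4,5,6,7,8,9,10,11,12,13,14,15}
step 2: c <- ((d % 3) * c)           {1,2,3,4,5,6,7,8,9,10,11,12,13,14,15}
step 3: d <- (-8 * c)                {1,2,3,4,5,6,7,8,9,10,11,12,13,14,15}
step 4: d <- min((b + -5), (-9 // -2)) {1,2,3,4,5,6,7,8,9,10,11,12,13,14,15}
step 5: b <- ((9 - -3) + min(d, 6))  {0}
step 6: b <- ((-5 % 3) - (thread // 5)) {0,1,2,3,4,5,6,7,8,9,10,11,12,13,14,15}

Answer: 7 steps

d: 4,-4,-3,-2,-1,0,1,2,3,4,4,4,4,4,4,4
c: 0,0,4,3,0,10,6,0,16,9,0,22,12,0,28,15
b: 1,1,1,1,1,0,0,0,0,0,-1,-1,-1,-1,-1,-2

steps = 7; useful = 94; efficiency = 94/112 = 47/56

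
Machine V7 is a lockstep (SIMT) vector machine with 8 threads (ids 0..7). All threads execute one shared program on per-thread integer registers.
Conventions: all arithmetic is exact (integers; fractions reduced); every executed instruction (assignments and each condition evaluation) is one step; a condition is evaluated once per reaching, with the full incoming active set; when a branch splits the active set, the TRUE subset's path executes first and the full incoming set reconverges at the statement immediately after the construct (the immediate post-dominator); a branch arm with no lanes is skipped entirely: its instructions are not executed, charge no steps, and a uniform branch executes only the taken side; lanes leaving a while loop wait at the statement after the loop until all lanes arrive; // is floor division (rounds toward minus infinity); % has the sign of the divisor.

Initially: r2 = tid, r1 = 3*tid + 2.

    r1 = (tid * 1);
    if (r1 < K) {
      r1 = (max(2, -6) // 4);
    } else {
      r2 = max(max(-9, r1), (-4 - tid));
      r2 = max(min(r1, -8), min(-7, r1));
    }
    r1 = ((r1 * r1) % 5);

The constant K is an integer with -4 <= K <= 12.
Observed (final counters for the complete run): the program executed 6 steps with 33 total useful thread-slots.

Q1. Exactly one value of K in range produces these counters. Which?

Answer: K = 7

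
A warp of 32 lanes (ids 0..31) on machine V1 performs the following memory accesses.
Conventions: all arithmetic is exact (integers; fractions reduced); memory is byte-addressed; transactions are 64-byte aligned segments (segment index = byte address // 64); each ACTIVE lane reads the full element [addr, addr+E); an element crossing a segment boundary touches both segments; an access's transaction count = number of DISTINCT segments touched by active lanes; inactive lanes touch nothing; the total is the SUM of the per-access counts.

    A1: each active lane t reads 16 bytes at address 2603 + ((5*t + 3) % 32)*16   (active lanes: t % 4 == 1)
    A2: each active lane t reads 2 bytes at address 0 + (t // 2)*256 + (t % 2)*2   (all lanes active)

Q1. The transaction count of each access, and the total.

A1: 8 transactions
A2: 16 transactions

Answer: 8,16; total 24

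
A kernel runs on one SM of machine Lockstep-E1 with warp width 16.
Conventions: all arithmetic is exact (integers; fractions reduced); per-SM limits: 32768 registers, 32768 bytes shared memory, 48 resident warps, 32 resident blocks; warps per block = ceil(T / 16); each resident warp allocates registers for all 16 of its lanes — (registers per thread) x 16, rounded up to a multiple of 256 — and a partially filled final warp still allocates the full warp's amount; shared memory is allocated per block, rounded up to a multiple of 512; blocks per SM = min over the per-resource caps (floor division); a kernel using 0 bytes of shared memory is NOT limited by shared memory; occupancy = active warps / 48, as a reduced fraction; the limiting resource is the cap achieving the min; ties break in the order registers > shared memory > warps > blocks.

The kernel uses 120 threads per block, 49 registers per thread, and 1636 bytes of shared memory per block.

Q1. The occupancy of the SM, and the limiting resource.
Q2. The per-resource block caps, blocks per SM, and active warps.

Answer: occupancy 2/3, limited by registers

registers: 4 blocks
shared memory: 16 blocks
warps: 6 blocks
blocks: 32 blocks

Answer: 4 blocks, 32 active warps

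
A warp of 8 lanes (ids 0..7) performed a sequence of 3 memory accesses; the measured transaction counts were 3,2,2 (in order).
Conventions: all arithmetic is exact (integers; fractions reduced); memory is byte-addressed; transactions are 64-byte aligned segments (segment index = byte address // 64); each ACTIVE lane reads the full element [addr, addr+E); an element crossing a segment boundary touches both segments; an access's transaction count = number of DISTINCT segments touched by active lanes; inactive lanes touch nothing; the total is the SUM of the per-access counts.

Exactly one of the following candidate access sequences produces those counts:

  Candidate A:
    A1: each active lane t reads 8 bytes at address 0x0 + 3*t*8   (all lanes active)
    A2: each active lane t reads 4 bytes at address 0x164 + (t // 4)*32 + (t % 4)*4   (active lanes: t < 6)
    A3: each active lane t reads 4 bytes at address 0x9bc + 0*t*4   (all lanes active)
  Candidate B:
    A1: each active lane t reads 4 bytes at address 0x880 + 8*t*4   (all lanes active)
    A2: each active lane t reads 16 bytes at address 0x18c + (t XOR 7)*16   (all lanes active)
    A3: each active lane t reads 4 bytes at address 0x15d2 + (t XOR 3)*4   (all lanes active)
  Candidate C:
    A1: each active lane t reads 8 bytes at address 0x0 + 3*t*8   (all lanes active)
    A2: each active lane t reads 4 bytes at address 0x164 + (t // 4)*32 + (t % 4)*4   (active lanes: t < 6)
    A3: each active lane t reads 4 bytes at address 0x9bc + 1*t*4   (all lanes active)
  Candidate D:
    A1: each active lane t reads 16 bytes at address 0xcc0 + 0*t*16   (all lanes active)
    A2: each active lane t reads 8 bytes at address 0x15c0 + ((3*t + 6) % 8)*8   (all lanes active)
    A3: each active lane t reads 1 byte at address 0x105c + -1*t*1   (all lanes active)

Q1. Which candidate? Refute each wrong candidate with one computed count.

A: A3 gives 1 transaction, not 2
B: A1 gives 4 transactions, not 3
D: A1 gives 1 transaction, not 3
C: all counts match (3,2,2)

Answer: C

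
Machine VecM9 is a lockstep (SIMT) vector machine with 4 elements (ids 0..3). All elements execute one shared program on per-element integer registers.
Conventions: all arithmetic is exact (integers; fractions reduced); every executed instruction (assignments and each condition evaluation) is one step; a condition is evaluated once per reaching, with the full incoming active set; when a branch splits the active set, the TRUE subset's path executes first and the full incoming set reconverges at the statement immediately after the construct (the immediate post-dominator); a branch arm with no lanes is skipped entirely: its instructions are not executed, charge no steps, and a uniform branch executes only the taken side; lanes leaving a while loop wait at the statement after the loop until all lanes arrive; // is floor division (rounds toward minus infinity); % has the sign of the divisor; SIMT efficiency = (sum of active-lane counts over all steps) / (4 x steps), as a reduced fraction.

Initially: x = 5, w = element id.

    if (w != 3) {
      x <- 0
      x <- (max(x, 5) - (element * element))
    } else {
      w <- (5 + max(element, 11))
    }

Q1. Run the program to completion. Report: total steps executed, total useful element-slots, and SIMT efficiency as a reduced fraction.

Answer: 4 steps, 11 useful, 11/16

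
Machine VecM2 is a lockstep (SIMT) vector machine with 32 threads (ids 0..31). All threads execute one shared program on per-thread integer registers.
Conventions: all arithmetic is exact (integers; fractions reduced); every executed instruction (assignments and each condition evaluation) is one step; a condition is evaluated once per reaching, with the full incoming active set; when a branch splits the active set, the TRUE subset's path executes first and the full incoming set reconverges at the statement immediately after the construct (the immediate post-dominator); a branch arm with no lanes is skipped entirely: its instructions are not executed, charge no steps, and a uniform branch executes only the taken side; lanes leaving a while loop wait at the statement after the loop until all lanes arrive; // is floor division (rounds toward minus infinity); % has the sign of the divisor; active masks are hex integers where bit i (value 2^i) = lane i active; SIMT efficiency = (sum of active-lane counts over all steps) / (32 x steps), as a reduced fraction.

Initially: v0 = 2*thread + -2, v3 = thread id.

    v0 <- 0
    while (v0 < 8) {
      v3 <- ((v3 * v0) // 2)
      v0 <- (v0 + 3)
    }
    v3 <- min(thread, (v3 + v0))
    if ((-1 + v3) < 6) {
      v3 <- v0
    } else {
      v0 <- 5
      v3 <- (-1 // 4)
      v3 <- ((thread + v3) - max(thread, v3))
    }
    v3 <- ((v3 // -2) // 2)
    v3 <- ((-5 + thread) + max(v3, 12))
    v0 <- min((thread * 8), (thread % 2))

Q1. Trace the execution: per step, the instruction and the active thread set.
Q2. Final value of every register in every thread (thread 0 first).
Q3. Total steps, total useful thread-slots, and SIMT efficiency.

step 0: v0 <- 0                      0xffffffff
step 1: eval (v0 < 8)                0xffffffff
step 2: v3 <- ((v3 * v0) // 2)       0xffffffff
step 3: v0 <- (v0 + 3)               0xffffffff
step 4: eval (v0 < 8)                0xffffffff
step 5: v3 <- ((v3 * v0) // 2)       0xffffffff
step 6: v0 <- (v0 + 3)               0xffffffff
step 7: eval (v0 < 8)                0xffffffff
step 8: v3 <- ((v3 * v0) // 2)       0xffffffff
step 9: v0 <- (v0 + 3)               0xffffffff
step 10: eval (v0 < 8)                0xffffffff
step 11: v3 <- min(thread, (v3 + v0)) 0xffffffff
step 12: eval ((-1 + v3) < 6)         0xffffffff
step 13: v3 <- v0                     0x0000007f
step 14: v0 <- 5                      0xffffff80
step 15: v3 <- (-1 // 4)              0xffffff80
step 16: v3 <- ((thread + v3) - max(thread, v3)) 0xffffff80
step 17: v3 <- ((v3 // -2) // 2)      0xffffffff
step 18: v3 <- ((-5 + thread) + max(v3, 12)) 0xffffffff
step 19: v0 <- min((thread * 8), (thread % 2)) 0xffffffff

Answer: 20 steps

v0: 0,1,0,1,0,1,0,1,0,1,0,1,0,1,0,1,0,1,0,1,0,1,0,1,0,1,0,1,0,1,0,1
v3: 7,8,9,10,11,12,13,14,15,16,17,18,19,20,21,22,23,24,25,26,27,28,29,30,31,32,33,34,35,36,37,38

steps = 20; useful = 594; efficiency = 594/640 = 297/320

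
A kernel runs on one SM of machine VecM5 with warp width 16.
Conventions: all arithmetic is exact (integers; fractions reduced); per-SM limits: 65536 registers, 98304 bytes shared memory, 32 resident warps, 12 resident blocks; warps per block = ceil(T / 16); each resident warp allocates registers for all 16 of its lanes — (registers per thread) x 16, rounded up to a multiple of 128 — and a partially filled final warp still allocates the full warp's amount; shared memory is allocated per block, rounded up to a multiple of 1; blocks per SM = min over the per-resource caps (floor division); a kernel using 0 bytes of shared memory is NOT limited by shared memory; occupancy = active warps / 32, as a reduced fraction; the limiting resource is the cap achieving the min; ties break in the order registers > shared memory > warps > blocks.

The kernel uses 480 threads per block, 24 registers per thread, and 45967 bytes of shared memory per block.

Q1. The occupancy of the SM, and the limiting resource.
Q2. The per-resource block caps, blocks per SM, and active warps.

Answer: occupancy 15/16, limited by warps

registers: 5 blocks
shared memory: 2 blocks
warps: 1 block
blocks: 12 blocks

Answer: 1 block, 30 active warps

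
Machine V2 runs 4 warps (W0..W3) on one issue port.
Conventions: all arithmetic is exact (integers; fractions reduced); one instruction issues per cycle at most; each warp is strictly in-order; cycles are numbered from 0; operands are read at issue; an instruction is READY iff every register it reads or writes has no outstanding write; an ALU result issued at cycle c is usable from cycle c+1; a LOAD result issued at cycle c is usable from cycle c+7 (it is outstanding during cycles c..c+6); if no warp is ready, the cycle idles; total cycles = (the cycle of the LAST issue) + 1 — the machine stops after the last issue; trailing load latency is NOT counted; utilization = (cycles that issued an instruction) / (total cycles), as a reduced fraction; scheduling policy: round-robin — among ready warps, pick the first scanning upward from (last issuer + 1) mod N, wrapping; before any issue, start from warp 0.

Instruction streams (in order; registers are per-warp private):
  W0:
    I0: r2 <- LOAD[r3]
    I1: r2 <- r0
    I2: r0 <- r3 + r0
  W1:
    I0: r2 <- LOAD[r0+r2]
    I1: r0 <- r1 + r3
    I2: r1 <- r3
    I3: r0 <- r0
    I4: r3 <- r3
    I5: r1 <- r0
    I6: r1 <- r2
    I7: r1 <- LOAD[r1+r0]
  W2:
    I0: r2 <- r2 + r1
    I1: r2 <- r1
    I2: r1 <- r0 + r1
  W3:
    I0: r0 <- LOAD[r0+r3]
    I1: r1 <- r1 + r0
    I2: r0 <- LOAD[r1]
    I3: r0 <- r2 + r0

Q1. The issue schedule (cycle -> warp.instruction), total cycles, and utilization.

cycle 0: W0.I0
cycle 1: W1.I0
cycle 2: W2.I0
cycle 3: W3.I0
cycle 4: W1.I1
cycle 5: W2.I1
cycle 6: W1.I2
cycle 7: W2.I2
cycle 8: W0.I1
cycle 9: W1.I3
cycle 10: W3.I1
cycle 11: W0.I2
cycle 12: W1.I4
cycle 13: W3.I2
cycle 14: W1.I5
cycle 15: W1.I6
cycle 16: W1.I7
cycle 17: idle
cycle 18: idle
cycle 19: idle
cycle 20: W3.I3

Answer: 21 cycles, utilization 6/7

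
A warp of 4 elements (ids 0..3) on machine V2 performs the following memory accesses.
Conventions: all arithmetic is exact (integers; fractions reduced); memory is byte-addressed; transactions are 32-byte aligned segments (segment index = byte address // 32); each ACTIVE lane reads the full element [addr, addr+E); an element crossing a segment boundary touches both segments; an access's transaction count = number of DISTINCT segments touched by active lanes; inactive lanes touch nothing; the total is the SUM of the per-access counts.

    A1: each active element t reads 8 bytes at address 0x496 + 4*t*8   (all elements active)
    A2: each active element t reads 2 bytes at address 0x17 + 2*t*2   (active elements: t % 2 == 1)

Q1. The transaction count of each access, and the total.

A1: 4 transactions
A2: 2 transactions

Answer: 4,2; total 6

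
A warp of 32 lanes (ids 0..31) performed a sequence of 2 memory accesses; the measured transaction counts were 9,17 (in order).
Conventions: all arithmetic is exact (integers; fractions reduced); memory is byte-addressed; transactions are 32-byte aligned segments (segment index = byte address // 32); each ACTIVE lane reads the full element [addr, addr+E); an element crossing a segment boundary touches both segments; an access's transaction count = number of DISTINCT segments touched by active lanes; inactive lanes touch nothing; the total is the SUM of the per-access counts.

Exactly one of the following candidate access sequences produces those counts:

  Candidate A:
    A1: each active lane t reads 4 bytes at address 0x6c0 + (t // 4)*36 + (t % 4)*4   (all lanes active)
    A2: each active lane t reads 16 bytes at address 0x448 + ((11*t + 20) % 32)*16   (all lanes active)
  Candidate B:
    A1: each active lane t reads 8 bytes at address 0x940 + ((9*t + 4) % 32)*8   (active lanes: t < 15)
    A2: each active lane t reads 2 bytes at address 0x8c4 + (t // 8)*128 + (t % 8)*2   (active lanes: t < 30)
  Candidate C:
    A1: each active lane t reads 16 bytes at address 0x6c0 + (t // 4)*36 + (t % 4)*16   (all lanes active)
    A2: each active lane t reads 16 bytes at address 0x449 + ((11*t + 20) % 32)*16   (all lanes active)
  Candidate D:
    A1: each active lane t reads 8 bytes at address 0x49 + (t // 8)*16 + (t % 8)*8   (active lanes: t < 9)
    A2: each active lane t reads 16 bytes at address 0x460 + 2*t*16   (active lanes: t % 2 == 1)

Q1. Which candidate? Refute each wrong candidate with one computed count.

B: A1 gives 8 transactions, not 9
C: A1 gives 10 transactions, not 9
D: A1 gives 3 transactions, not 9
A: all counts match (9,17)

Answer: A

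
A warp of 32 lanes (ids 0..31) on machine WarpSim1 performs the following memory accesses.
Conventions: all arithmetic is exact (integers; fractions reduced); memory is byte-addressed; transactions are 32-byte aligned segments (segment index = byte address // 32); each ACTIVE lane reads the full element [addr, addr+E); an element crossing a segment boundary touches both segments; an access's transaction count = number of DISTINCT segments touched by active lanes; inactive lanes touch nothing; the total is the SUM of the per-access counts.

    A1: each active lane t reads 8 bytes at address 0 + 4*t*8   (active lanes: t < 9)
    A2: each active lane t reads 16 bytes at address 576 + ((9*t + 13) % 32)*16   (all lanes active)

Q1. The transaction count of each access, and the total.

A1: 9 transactions
A2: 16 transactions

Answer: 9,16; total 25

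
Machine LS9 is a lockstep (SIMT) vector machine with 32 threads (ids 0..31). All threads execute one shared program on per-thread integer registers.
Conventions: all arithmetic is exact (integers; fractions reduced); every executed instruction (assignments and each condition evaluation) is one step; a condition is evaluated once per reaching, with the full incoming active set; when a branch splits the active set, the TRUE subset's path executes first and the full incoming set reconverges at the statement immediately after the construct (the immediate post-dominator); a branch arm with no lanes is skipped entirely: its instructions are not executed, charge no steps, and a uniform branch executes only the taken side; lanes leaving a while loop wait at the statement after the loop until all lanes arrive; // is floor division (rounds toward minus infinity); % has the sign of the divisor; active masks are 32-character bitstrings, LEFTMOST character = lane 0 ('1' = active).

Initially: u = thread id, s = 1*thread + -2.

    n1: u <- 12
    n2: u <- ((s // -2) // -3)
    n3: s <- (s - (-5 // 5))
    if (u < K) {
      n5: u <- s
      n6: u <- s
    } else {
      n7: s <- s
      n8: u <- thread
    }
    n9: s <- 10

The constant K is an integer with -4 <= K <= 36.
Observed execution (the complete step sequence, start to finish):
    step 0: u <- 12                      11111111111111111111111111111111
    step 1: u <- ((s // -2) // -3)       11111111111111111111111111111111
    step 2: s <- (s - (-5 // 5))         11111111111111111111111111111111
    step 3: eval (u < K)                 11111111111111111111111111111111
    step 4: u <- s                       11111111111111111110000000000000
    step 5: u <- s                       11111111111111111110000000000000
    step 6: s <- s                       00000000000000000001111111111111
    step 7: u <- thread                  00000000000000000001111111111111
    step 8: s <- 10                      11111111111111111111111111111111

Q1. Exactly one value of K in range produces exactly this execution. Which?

Answer: K = 3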